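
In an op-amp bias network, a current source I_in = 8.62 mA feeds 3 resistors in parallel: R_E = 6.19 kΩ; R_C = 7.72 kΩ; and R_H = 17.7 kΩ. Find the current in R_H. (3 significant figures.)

I ≈ 1.40 mA

Total conductance ΣG = 1/6.19 + 1/7.72 + 1/17.7 = 0.3476 (units of 1/kΩ).
By the current-divider rule, I = I_in · G_k/ΣG = 8.62 × 0.1625 = 1.401 mA.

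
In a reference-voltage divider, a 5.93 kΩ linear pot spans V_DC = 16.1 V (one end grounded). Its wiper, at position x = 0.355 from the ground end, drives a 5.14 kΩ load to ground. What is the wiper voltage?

Split the track: R_lower = x·R_p = 2.105 kΩ, R_upper = (1−x)·R_p = 3.825 kΩ.
Lower segment in parallel with the load: 2.105 ‖ 5.14 = 1.493 kΩ.
Loaded-divider output: V_out = 16.1 × 0.2808 = 4.521 V.
(Unloaded: V_out = x·V_DC = 5.72 V.)

V_out ≈ 4.52 V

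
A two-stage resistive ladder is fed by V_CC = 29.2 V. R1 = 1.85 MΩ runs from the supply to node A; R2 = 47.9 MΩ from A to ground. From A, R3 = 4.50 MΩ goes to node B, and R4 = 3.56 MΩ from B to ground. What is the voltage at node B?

Node A sees R2 in parallel with the series input of stage 2, R3 + R4 = 8.060 MΩ.
R2 ‖ (R3+R4) = 6.899 MΩ.
V_A = 29.2 × 6.899/(1.85 + 6.899) = 23.03 V.
Then the unloaded second divider: V_B = V_A × R4/(R3+R4) = 23.03 × 0.4417 = 10.17 V.

V_B ≈ 10.2 V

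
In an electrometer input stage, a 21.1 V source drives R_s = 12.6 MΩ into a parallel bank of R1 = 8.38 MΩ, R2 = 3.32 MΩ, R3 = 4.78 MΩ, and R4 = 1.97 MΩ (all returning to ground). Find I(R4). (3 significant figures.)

I ≈ 0.699 µA

Equivalent of the parallel group: R_p = 0.8792 MΩ.
V_A by voltage divider: V_A = 21.1 × 0.8792/(12.6 + 0.8792) = 1.376 V.
Branch current I = V_A/R4 = 1.376/1.97 = 0.6986 µA.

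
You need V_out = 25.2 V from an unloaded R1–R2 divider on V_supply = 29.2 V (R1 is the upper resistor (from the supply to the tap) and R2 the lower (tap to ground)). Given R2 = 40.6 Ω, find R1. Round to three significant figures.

Required fraction k = V_out/V_supply = 0.8630.
Rearranging, R1 = R2·(1−k)/k = 40.6 × 0.1587 = 6.444 Ω.

R1 ≈ 6.44 Ω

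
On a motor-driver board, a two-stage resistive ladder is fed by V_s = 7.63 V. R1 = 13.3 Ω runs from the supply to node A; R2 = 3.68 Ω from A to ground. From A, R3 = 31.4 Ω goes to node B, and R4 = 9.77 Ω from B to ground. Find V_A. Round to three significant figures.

Node A sees R2 in parallel with the series input of stage 2, R3 + R4 = 41.17 Ω.
Effective lower resistance at A: R2 ‖ 41.17 = 3.378 Ω.
So V_A = 7.63 × 0.2025 = 1.545 V.

V_A ≈ 1.55 V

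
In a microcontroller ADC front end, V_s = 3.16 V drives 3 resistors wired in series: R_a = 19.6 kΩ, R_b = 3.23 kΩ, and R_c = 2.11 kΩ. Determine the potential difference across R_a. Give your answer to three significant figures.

V ≈ 2.48 V

ΣR = 19.6 + 3.23 + 2.11 = 24.94 kΩ.
V = V_s · R/ΣR = 3.16 × 0.7859 = 2.483 V.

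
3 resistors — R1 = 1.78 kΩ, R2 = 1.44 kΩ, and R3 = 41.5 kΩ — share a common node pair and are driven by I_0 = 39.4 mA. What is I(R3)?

I ≈ 0.742 mA

Total conductance ΣG = 1/1.78 + 1/1.44 + 1/41.5 = 1.280 (units of 1/kΩ).
By the current-divider rule, I = I_0 · G_k/ΣG = 39.4 × 0.01882 = 0.7415 mA.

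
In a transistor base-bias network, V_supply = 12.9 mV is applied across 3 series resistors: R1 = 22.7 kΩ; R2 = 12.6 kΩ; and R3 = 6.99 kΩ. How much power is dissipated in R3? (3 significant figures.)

P ≈ 0.650 nW

Series current I = V_supply/ΣR = 12.9/42.29 = 0.3050 µA.
P(R3) = I²·R3 = (0.3050)² × 6.99 = 0.6504 nW.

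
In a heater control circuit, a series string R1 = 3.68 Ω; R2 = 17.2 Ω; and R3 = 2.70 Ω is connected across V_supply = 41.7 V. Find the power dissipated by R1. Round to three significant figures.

P ≈ 11.5 W

ΣR = 23.58 Ω → I = 41.7/23.58 = 1.768 A.
V(R1) = I·R = 6.508 V; P = V·I = 6.508 × 1.768 = 11.51 W.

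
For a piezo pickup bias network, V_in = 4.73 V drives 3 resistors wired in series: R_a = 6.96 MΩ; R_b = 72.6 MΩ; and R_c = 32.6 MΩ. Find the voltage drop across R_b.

V ≈ 3.06 V

Series total: ΣR = 6.96 + 72.6 + 32.6 = 112.2 MΩ.
Voltage divider: V = V_in · (72.60 / 112.2) = 4.73 × 0.6473 = 3.062 V.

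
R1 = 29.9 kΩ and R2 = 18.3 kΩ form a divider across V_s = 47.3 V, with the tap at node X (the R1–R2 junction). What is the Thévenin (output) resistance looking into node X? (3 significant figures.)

R_th ≈ 11.4 kΩ

Zeroing V_s shorts the top of R1 to ground, so R_th = R1 ‖ R2 = 11.35 kΩ.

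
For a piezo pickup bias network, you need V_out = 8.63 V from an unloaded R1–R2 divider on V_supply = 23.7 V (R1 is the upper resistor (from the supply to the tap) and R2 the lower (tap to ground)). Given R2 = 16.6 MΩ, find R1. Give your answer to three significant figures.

V_out/V_supply = R2/(R1+R2) = 0.3641.
R1 = R2·(1/k − 1) = 16.6 × 1.746 = 28.99 MΩ.

R1 ≈ 29.0 MΩ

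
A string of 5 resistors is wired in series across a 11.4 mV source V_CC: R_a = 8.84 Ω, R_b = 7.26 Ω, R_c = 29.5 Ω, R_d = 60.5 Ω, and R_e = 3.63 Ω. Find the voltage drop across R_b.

V ≈ 0.754 mV

Series total: ΣR = 8.84 + 7.26 + 29.5 + 60.5 + 3.63 = 109.7 Ω.
By the voltage-divider rule, V = 11.4 × 7.260/109.7 = 0.7543 mV.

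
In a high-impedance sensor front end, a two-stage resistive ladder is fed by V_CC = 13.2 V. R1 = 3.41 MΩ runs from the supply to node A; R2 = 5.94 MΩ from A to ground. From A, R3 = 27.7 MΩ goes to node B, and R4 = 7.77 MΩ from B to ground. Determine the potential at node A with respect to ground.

V_A ≈ 7.90 V

Looking into the second stage from A: R3 + R4 = 35.47 MΩ appears in parallel with R2.
R2 ‖ (R3+R4) = 5.088 MΩ.
V_A = 13.2 × 5.088/(3.41 + 5.088) = 7.903 V.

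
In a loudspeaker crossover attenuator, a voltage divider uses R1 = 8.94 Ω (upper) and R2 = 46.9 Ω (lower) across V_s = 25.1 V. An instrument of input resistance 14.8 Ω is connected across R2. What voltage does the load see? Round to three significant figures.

V_out ≈ 14.0 V

First combine the lower leg with the load: R2 ‖ R_L = 11.25 Ω.
Voltage divider with the loaded lower leg: V_out = 25.1 × 11.25/(8.94 + 11.25) = 25.1 × 0.5572 = 13.99 V.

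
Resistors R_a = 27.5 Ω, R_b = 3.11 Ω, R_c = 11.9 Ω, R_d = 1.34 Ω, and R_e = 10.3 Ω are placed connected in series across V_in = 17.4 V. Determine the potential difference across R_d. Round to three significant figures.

V ≈ 0.431 V

Series total: ΣR = 27.5 + 3.11 + 11.9 + 1.34 + 10.3 = 54.15 Ω.
By the voltage-divider rule, V = 17.4 × 1.340/54.15 = 0.4306 V.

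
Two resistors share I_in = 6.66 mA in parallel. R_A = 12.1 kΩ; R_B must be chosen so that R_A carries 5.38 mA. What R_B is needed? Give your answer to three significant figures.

R_B ≈ 50.9 kΩ

In a two-way split, I_A/I_in = R_B/(R_A + R_B).
With f = 0.8078, R_B = R_A · f/(1−f) = 12.1 × 4.203 = 50.86 kΩ.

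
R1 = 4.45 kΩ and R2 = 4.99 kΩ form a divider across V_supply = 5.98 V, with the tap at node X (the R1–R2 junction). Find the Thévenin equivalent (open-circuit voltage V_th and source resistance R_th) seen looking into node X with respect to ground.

V_th ≈ 3.16 V, R_th ≈ 2.35 kΩ

Open-circuit (no load on X): V_th = V_supply · R2/(R1 + R2) = 5.98 × 4.99/(4.450 + 4.99) = 3.161 V.
Looking into X with the source shorted: R_th = R1·R2/(R1+R2) = 4.450 × 4.99/9.440 = 2.352 kΩ.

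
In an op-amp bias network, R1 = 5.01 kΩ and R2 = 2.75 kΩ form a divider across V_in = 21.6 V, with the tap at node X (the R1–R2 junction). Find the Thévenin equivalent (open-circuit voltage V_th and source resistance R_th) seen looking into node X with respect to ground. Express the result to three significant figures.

V_th is the unloaded tap voltage: V_in · R2/(R1+R2) = 21.6 × 0.3544 = 7.655 V.
Zeroing V_in shorts the top of R1 to ground, so R_th = R1 ‖ R2 = 1.775 kΩ.

V_th ≈ 7.65 V, R_th ≈ 1.78 kΩ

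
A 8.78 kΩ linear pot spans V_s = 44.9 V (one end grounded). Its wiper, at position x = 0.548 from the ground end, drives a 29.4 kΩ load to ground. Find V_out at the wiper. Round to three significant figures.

V_out ≈ 22.9 V

Lower segment x·R_p = 4.811 kΩ; upper segment (1−x)·R_p = 3.969 kΩ.
Lower segment in parallel with the load: 4.811 ‖ 29.4 = 4.135 kΩ.
V_out = 44.9 × 4.135/(3.969 + 4.135) = 22.91 V.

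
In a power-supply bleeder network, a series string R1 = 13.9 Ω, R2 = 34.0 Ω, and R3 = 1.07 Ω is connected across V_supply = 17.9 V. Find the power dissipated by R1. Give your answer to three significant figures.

Series current I = V_supply/ΣR = 17.9/48.97 = 0.3655 A.
V(R1) = I·R = 5.081 V; P = V·I = 5.081 × 0.3655 = 1.857 W.

P ≈ 1.86 W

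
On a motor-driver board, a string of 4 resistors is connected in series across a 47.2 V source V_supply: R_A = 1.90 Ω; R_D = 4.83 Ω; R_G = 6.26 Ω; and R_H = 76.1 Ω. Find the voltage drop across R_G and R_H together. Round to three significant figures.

V ≈ 43.6 V

Series total: ΣR = 1.90 + 4.83 + 6.26 + 76.1 = 89.09 Ω.
R_{R_G..R_H} = 6.26 + 76.1 = 82.36 Ω.
By the voltage-divider rule, V = 47.2 × 82.36/89.09 = 43.63 V.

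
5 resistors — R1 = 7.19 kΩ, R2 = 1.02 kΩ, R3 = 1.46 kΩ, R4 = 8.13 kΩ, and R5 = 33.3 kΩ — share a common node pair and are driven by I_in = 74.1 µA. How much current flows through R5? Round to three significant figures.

I ≈ 1.14 µA

ΣG = 1/7.19 + 1/1.02 + 1/1.46 + 1/8.13 + 1/33.3 = 1.957.
Current divider: I(R5) = I_in · G_k/ΣG = 74.1 × (0.03003/1.957) = 74.1 × 0.01534 = 1.137 µA.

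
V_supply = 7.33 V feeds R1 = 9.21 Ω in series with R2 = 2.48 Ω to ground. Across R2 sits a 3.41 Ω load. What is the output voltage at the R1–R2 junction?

First combine the lower leg with the load: R2 ‖ R_L = 1.436 Ω.
Now apply the divider: V_out = 7.33 × 0.1349 = 0.9886 V.

V_out ≈ 0.989 V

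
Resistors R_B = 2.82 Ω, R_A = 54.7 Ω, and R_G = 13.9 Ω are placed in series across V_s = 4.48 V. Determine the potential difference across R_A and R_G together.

V ≈ 4.30 V

ΣR = 2.82 + 54.7 + 13.9 = 71.42 Ω.
R_{R_A..R_G} = 54.7 + 13.9 = 68.60 Ω.
V = V_s · R/ΣR = 4.48 × 0.9605 = 4.303 V.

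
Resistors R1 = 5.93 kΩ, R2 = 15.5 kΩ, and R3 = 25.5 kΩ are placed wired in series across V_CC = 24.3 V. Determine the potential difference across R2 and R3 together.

ΣR = 5.93 + 15.5 + 25.5 = 46.93 kΩ.
R_{R2..R3} = 15.5 + 25.5 = 41.00 kΩ.
By the voltage-divider rule, V = 24.3 × 41.00/46.93 = 21.23 V.

V ≈ 21.2 V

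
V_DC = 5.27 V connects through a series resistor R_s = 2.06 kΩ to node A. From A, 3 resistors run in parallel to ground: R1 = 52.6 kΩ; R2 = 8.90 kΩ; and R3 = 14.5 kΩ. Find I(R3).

Equivalent of the parallel group: R_p = 4.992 kΩ.
V_A by voltage divider: V_A = 5.27 × 4.992/(2.06 + 4.992) = 3.730 V.
Branch current I = V_A/R3 = 3.730/14.5 = 0.2573 mA.

I ≈ 0.257 mA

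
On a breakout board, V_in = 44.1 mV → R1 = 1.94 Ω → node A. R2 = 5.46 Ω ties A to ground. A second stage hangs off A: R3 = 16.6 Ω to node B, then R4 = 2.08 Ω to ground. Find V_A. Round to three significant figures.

V_A ≈ 30.2 mV

Node A sees R2 in parallel with the series input of stage 2, R3 + R4 = 18.68 Ω.
R2 ‖ (R3+R4) = 4.225 Ω.
V_A = 44.1 × 4.225/(1.94 + 4.225) = 30.22 mV.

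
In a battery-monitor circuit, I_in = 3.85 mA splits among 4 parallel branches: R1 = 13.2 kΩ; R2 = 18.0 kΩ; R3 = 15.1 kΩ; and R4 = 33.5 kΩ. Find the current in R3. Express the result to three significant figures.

Conductances: ΣG = 1/13.2 + 1/18.0 + 1/15.1 + 1/33.5 = 0.2274 (1/kΩ).
Current divider: I(R3) = I_in · G_k/ΣG = 3.85 × (0.06623/0.2274) = 3.85 × 0.2912 = 1.121 mA.

I ≈ 1.12 mA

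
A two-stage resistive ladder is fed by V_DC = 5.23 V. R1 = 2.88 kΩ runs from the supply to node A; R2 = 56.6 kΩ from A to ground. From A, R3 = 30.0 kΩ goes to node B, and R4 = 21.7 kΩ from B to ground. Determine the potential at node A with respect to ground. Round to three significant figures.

Node A sees R2 in parallel with the series input of stage 2, R3 + R4 = 51.70 kΩ.
R2 ‖ (R3+R4) = 27.02 kΩ.
V_A = 5.23 × 27.02/(2.88 + 27.02) = 4.726 V.

V_A ≈ 4.73 V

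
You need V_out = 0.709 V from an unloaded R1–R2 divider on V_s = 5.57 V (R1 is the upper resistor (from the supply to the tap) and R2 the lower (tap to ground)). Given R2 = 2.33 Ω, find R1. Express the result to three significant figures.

R1 ≈ 16.0 Ω

Required fraction k = V_out/V_s = 0.1273.
So R1 = R2 · (V_s/V_out − 1) = 2.33 × (5.57/0.709 − 1) = 2.33 × 6.856 = 15.97 Ω.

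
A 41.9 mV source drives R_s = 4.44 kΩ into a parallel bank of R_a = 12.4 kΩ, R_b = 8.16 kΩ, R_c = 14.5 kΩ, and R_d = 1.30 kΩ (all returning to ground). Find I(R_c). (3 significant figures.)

Equivalent of the parallel group: R_p = 0.9603 kΩ.
V_A by voltage divider: V_A = 41.9 × 0.9603/(4.44 + 0.9603) = 7.451 mV.
Branch current I = V_A/R_c = 7.451/14.5 = 0.5138 µA.
(Check via current divider: I_total = 7.759 µA; share G_k/ΣG = 0.06622 → same result.)

I ≈ 0.514 µA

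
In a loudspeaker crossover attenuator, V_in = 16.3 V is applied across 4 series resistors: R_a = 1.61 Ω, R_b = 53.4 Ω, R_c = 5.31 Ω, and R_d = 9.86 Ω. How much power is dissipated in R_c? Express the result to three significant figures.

ΣR = 70.18 Ω → I = 16.3/70.18 = 0.2323 A.
P = I²R = 0.05394 × 5.31 = 0.2864 W.

P ≈ 0.286 W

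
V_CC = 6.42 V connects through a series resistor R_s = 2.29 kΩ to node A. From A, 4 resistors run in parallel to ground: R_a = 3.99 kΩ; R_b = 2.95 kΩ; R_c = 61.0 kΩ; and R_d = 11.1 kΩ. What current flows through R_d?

I ≈ 0.223 mA

Combine the parallel branches: R_p = (1/3.99 + 1/2.95 + 1/61.0 + 1/11.1)⁻¹ = 1.437 kΩ.
V_A by voltage divider: V_A = 6.42 × 1.437/(2.29 + 1.437) = 2.475 V.
I(R_d) = V_A / R_d = 2.475/11.1 = 0.2230 mA.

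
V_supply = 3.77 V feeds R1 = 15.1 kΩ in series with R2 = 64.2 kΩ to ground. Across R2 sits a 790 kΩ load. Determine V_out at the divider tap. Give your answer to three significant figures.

R2 ‖ R_L = (64.2 × 790)/(64.2 + 790) = 59.37 kΩ.
Then V_out = V_supply · R2'/(R1 + R2') = 3.77 × 59.37/74.47 = 3.006 V.
(Unloaded it would be 3.05 V; the load pulls it down.)

V_out ≈ 3.01 V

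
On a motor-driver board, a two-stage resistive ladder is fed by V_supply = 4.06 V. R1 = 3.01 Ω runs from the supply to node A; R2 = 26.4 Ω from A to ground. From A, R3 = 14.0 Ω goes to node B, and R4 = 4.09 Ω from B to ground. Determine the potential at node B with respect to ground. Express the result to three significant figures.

The second stage (R3 + R4 = 18.09 Ω) loads node A in parallel with R2.
R2 ‖ (R3+R4) = 10.73 Ω.
So V_A = 4.06 × 0.7810 = 3.171 V.
Then the unloaded second divider: V_B = V_A × R4/(R3+R4) = 3.171 × 0.2261 = 0.7169 V.

V_B ≈ 0.717 V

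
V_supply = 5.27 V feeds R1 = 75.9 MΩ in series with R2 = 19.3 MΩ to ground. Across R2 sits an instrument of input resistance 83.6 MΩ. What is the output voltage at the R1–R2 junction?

The load sits in parallel with R2, giving an effective lower resistance R2' = R2·R_L/(R2+R_L) = 15.68 MΩ.
Then V_out = V_supply · R2'/(R1 + R2') = 5.27 × 15.68/91.58 = 0.9023 V.

V_out ≈ 0.902 V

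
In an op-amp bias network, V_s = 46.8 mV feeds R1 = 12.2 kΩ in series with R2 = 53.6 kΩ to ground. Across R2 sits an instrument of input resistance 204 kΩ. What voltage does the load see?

V_out ≈ 36.4 mV

R2 ‖ R_L = (53.6 × 204)/(53.6 + 204) = 42.45 kΩ.
Voltage divider with the loaded lower leg: V_out = 46.8 × 42.45/(12.2 + 42.45) = 46.8 × 0.7767 = 36.35 mV.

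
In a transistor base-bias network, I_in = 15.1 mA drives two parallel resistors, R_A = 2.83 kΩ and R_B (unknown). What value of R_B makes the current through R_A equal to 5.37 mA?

The fraction through R_A equals R_B/(R_A+R_B).
5.37/15.1 = R_B/(R_A + R_B) → R_B = R_A · (0.3556)/(1 − 0.3556) = 2.83 × 0.5519 = 1.562 kΩ.

R_B ≈ 1.56 kΩ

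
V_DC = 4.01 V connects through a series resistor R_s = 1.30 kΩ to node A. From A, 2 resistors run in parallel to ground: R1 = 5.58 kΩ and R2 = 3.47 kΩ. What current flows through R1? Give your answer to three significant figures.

Parallel bank: R_p = 1/(1/5.58 + 1/3.47) = 2.140 kΩ.
V_A by voltage divider: V_A = 4.01 × 2.140/(1.30 + 2.140) = 2.494 V.
Branch current I = V_A/R1 = 2.494/5.58 = 0.4470 mA.
(Equivalently: I_total = 1.166 mA, then current-divider fraction G_k/ΣG = 0.3834.)

I ≈ 0.447 mA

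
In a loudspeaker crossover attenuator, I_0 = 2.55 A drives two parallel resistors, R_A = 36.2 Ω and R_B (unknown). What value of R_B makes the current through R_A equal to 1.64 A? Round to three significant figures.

The fraction through R_A equals R_B/(R_A+R_B).
With f = 0.6431, R_B = R_A · f/(1−f) = 36.2 × 1.802 = 65.24 Ω.

R_B ≈ 65.2 Ω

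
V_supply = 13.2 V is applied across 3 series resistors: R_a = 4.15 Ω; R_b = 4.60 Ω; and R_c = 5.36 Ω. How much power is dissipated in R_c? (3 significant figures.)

P ≈ 4.69 W

The common current is I = 13.2/14.11 = 0.9355 A.
V(R_c) = I·R = 5.014 V; P = V·I = 5.014 × 0.9355 = 4.691 W.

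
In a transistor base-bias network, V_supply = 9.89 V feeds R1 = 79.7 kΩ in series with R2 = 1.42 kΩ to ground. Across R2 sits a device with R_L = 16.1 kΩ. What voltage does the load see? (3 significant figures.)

First combine the lower leg with the load: R2 ‖ R_L = 1.305 kΩ.
Now apply the divider: V_out = 9.89 × 0.01611 = 0.1593 V.
(Unloaded it would be 0.173 V; the load pulls it down.)

V_out ≈ 0.159 V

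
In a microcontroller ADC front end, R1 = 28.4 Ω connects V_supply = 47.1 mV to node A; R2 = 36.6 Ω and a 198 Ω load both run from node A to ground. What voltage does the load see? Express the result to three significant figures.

R2 ‖ R_L = (36.6 × 198)/(36.6 + 198) = 30.89 Ω.
Now apply the divider: V_out = 47.1 × 0.5210 = 24.54 mV.

V_out ≈ 24.5 mV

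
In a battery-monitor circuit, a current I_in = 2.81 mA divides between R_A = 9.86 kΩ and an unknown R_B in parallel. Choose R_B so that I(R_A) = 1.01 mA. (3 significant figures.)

Two-branch current divider: I_A = I_in · R_B/(R_A + R_B).
With f = 0.3594, R_B = R_A · f/(1−f) = 9.86 × 0.5611 = 5.533 kΩ.

R_B ≈ 5.53 kΩ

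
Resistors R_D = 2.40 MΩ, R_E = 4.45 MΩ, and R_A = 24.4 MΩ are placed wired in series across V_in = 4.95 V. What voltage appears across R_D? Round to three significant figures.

Total series resistance ΣR = 2.40 + 4.45 + 24.4 = 31.25 MΩ.
V = V_in · R/ΣR = 4.95 × 0.07680 = 0.3802 V.

V ≈ 0.380 V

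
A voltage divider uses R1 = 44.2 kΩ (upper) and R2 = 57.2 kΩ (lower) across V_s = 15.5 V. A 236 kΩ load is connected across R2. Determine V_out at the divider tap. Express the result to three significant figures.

The load sits in parallel with R2, giving an effective lower resistance R2' = R2·R_L/(R2+R_L) = 46.04 kΩ.
Then V_out = V_s · R2'/(R1 + R2') = 15.5 × 46.04/90.24 = 7.908 V.

V_out ≈ 7.91 V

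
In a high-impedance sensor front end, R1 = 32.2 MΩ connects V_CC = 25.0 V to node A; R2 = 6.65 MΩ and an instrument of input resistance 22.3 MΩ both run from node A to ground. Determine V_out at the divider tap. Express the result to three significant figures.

V_out ≈ 3.43 V

The load sits in parallel with R2, giving an effective lower resistance R2' = R2·R_L/(R2+R_L) = 5.122 MΩ.
Voltage divider with the loaded lower leg: V_out = 25.0 × 5.122/(32.2 + 5.122) = 25.0 × 0.1372 = 3.431 V.
(Unloaded it would be 4.28 V; the load pulls it down.)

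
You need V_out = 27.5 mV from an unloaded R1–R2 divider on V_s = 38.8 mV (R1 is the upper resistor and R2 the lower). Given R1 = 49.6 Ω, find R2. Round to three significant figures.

V_out/V_s = R2/(R1+R2) = 0.7088.
Rearranging, R2 = R1·k/(1−k) = 49.6 × 2.434 = 120.7 Ω.

R2 ≈ 121 Ω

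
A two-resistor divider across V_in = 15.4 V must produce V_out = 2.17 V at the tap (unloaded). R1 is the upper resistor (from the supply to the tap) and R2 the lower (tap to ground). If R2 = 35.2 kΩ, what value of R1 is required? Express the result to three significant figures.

Required fraction k = V_out/V_in = 0.1409.
So R1 = R2 · (V_in/V_out − 1) = 35.2 × (15.4/2.17 − 1) = 35.2 × 6.097 = 214.6 kΩ.

R1 ≈ 215 kΩ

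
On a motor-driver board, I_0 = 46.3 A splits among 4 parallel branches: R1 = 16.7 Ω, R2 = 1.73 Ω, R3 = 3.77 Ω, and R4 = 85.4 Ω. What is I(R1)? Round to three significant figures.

I ≈ 3.03 A

Total conductance ΣG = 1/16.7 + 1/1.73 + 1/3.77 + 1/85.4 = 0.9149 (units of 1/Ω).
R1 takes the fraction G_k/ΣG = 0.05988/0.9149 = 0.06545, so I = 46.3 × 0.06545 = 3.030 A.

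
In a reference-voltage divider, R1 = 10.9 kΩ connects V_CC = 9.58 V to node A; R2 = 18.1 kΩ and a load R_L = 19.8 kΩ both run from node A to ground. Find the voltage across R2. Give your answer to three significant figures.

V_out ≈ 4.45 V

R2 ‖ R_L = (18.1 × 19.8)/(18.1 + 19.8) = 9.456 kΩ.
Now apply the divider: V_out = 9.58 × 0.4645 = 4.450 V.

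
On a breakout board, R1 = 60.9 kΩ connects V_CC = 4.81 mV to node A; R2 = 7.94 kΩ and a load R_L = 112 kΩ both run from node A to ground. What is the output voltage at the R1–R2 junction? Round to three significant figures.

V_out ≈ 0.522 mV

First combine the lower leg with the load: R2 ‖ R_L = 7.414 kΩ.
Now apply the divider: V_out = 4.81 × 0.1085 = 0.5220 mV.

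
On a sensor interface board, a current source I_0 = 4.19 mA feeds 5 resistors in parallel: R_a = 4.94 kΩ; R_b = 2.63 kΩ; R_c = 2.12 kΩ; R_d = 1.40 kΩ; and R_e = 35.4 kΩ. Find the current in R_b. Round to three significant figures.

ΣG = 1/4.94 + 1/2.63 + 1/2.12 + 1/1.40 + 1/35.4 = 1.797.
Current divider: I(R_b) = I_0 · G_k/ΣG = 4.19 × (0.3802/1.797) = 4.19 × 0.2116 = 0.8866 mA.

I ≈ 0.887 mA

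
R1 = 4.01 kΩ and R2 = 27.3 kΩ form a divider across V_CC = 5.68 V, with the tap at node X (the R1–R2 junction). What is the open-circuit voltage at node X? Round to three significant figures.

Open-circuit (no load on X): V_th = V_CC · R2/(R1 + R2) = 5.68 × 27.3/(4.010 + 27.3) = 4.953 V.

V_th ≈ 4.95 V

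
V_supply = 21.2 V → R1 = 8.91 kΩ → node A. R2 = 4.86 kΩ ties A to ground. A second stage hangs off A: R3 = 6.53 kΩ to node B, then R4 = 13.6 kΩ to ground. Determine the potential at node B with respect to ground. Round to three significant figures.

The second stage (R3 + R4 = 20.13 kΩ) loads node A in parallel with R2.
R2 ‖ (R3+R4) = 3.915 kΩ.
So V_A = 21.2 × 0.3053 = 6.471 V.
V_B = V_A × 0.6756 = 4.372 V.

V_B ≈ 4.37 V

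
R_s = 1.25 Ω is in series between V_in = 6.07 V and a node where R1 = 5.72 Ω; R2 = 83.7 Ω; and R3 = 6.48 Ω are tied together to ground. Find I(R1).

I ≈ 0.744 A

Parallel bank: R_p = 1/(1/5.72 + 1/83.7 + 1/6.48) = 2.932 Ω.
V_A by voltage divider: V_A = 6.07 × 2.932/(1.25 + 2.932) = 4.256 V.
I(R1) = V_A / R1 = 4.256/5.72 = 0.7440 A.
(Equivalently: I_total = 1.452 A, then current-divider fraction G_k/ΣG = 0.5125.)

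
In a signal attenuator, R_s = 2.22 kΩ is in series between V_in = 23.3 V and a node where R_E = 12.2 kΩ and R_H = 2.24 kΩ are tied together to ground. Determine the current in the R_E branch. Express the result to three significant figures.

Combine the parallel branches: R_p = (1/12.2 + 1/2.24)⁻¹ = 1.893 kΩ.
V_A by voltage divider: V_A = 23.3 × 1.893/(2.22 + 1.893) = 10.72 V.
Branch current I = V_A/R_E = 10.72/12.2 = 0.8789 mA.

I ≈ 0.879 mA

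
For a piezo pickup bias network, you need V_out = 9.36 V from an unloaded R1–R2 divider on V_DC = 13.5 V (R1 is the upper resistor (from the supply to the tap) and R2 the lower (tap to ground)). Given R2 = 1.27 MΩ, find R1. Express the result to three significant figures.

The divider ratio is R2/(R1+R2) = 9.36/13.5 = 0.6933.
So R1 = R2 · (V_DC/V_out − 1) = 1.27 × (13.5/9.36 − 1) = 1.27 × 0.4423 = 0.5617 MΩ.

R1 ≈ 0.562 MΩ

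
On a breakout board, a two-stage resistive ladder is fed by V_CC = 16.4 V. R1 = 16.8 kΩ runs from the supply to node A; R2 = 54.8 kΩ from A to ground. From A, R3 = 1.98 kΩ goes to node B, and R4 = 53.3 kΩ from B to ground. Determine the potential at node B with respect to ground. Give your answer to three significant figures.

Node A sees R2 in parallel with the series input of stage 2, R3 + R4 = 55.28 kΩ.
Effective lower resistance at A: R2 ‖ 55.28 = 27.52 kΩ.
So V_A = 16.4 × 0.6209 = 10.18 V.
Then the unloaded second divider: V_B = V_A × R4/(R3+R4) = 10.18 × 0.9642 = 9.819 V.

V_B ≈ 9.82 V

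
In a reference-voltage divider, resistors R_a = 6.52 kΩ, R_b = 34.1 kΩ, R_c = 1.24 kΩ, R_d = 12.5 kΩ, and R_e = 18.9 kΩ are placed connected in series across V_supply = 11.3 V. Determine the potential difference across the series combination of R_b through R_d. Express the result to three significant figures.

Total series resistance ΣR = 6.52 + 34.1 + 1.24 + 12.5 + 18.9 = 73.26 kΩ.
R_{R_b..R_d} = 34.1 + 1.24 + 12.5 = 47.84 kΩ.
By the voltage-divider rule, V = 11.3 × 47.84/73.26 = 7.379 V.

V ≈ 7.38 V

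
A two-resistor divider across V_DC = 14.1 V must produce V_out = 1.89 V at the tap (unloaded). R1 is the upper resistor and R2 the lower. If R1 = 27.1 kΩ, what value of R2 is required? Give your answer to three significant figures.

R2 ≈ 4.19 kΩ

Required fraction k = V_out/V_DC = 0.1340.
R2 = R1 · 0.1340/(1 − 0.1340) = 4.195 kΩ.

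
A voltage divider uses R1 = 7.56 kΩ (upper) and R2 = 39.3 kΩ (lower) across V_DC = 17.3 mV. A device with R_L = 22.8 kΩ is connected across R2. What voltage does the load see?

V_out ≈ 11.4 mV

First combine the lower leg with the load: R2 ‖ R_L = 14.43 kΩ.
Now apply the divider: V_out = 17.3 × 0.6562 = 11.35 mV.
(Unloaded it would be 14.5 mV; the load pulls it down.)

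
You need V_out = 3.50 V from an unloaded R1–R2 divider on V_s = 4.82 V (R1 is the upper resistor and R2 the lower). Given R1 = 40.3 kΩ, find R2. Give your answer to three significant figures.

R2 ≈ 107 kΩ

The divider ratio is R2/(R1+R2) = 3.50/4.82 = 0.7261.
Rearranging, R2 = R1·k/(1−k) = 40.3 × 2.652 = 106.9 kΩ.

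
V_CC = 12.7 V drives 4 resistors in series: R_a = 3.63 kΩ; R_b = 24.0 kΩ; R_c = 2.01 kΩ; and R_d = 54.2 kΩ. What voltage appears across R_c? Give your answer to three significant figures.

V ≈ 0.304 V

Series total: ΣR = 3.63 + 24.0 + 2.01 + 54.2 = 83.84 kΩ.
Voltage divider: V = V_CC · (2.010 / 83.84) = 12.7 × 0.02397 = 0.3045 V.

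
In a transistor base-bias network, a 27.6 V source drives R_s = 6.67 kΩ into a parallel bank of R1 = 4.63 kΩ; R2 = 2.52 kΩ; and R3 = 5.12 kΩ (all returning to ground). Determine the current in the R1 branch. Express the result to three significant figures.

I ≈ 0.933 mA

Parallel bank: R_p = 1/(1/4.63 + 1/2.52 + 1/5.12) = 1.237 kΩ.
V_A by voltage divider: V_A = 27.6 × 1.237/(6.67 + 1.237) = 4.319 V.
Branch current I = V_A/R1 = 4.319/4.63 = 0.9329 mA.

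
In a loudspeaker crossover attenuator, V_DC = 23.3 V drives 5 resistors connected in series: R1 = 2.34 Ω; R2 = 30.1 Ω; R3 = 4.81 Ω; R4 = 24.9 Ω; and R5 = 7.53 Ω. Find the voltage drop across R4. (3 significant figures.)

V ≈ 8.33 V

Series total: ΣR = 2.34 + 30.1 + 4.81 + 24.9 + 7.53 = 69.68 Ω.
V = V_DC · R/ΣR = 23.3 × 0.3573 = 8.326 V.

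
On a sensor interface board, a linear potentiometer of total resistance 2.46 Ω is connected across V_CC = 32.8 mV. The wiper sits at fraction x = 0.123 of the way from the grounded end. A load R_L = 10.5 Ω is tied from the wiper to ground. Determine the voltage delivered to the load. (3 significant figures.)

V_out ≈ 3.93 mV

Split the track: R_lower = x·R_p = 0.3026 Ω, R_upper = (1−x)·R_p = 2.157 Ω.
R_L loads the lower segment: effective lower R = 0.2941 Ω.
Loaded-divider output: V_out = 32.8 × 0.1200 = 3.935 mV.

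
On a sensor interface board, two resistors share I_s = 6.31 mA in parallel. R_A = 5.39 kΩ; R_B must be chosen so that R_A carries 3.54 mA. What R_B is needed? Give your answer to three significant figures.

R_B ≈ 6.89 kΩ

Two-branch current divider: I_A = I_s · R_B/(R_A + R_B).
3.54/6.31 = R_B/(R_A + R_B) → R_B = R_A · (0.5610)/(1 − 0.5610) = 5.39 × 1.278 = 6.888 kΩ.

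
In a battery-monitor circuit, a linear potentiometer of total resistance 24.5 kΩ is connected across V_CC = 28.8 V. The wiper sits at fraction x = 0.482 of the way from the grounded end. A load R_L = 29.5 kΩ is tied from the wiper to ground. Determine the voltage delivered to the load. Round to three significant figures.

V_out ≈ 11.5 V

The pot divides into 12.69 kΩ above the wiper and 11.81 kΩ below.
R_L loads the lower segment: effective lower R = 8.433 kΩ.
Then V_out = V_CC · 8.433/(12.69 + 8.433) = 11.50 V.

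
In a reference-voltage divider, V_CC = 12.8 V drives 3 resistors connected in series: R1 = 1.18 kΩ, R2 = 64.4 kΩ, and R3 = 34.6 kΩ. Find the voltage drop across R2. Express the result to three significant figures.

V ≈ 8.23 V

ΣR = 1.18 + 64.4 + 34.6 = 100.2 kΩ.
By the voltage-divider rule, V = 12.8 × 64.40/100.2 = 8.228 V.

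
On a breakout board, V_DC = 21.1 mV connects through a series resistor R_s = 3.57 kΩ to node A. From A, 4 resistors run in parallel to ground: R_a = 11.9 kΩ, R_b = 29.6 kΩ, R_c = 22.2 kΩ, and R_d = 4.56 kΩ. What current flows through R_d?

Parallel bank: R_p = 1/(1/11.9 + 1/29.6 + 1/22.2 + 1/4.56) = 2.617 kΩ.
Node voltage V_A = V_DC · R_p/(R_s + R_p) = 21.1 × 0.4230 = 8.924 mV.
I(R_d) = V_A / R_d = 8.924/4.56 = 1.957 µA.

I ≈ 1.96 µA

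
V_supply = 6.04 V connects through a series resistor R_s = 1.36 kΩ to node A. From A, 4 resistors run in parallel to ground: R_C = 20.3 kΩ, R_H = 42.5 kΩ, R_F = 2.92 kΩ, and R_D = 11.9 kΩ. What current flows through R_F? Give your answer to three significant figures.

Combine the parallel branches: R_p = (1/20.3 + 1/42.5 + 1/2.92 + 1/11.9)⁻¹ = 2.003 kΩ.
V_A = 6.04 × 2.003/3.363 = 3.597 V.
I(R_F) = V_A / R_F = 3.597/2.92 = 1.232 mA.
(Equivalently: I_total = 1.796 mA, then current-divider fraction G_k/ΣG = 0.6859.)

I ≈ 1.23 mA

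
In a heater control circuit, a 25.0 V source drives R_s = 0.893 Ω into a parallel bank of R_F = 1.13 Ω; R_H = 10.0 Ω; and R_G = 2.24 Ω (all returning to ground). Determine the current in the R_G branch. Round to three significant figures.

Combine the parallel branches: R_p = (1/1.13 + 1/10.0 + 1/2.24)⁻¹ = 0.6986 Ω.
Node voltage V_A = V_DC · R_p/(R_s + R_p) = 25.0 × 0.4389 = 10.97 V.
I(R_G) = V_A / R_G = 10.97/2.24 = 4.899 A.

I ≈ 4.90 A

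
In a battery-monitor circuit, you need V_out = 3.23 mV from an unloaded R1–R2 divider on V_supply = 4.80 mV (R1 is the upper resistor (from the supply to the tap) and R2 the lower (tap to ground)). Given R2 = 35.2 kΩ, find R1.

R1 ≈ 17.1 kΩ

Required fraction k = V_out/V_supply = 0.6729.
R1 = R2·(1/k − 1) = 35.2 × 0.4861 = 17.11 kΩ.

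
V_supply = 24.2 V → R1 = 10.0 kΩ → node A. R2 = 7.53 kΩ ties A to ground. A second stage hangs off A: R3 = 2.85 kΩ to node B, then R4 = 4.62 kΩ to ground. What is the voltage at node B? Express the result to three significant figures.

V_B ≈ 4.08 V

Looking into the second stage from A: R3 + R4 = 7.470 kΩ appears in parallel with R2.
R2 ‖ (R3+R4) = 3.750 kΩ.
First divider: V_A = V_supply · 3.750/(10.0 + 3.750) = 6.600 V.
Then the unloaded second divider: V_B = V_A × R4/(R3+R4) = 6.600 × 0.6185 = 4.082 V.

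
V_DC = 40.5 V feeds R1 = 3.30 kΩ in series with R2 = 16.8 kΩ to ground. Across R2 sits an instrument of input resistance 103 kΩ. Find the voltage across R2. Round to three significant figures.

R2 ‖ R_L = (16.8 × 103)/(16.8 + 103) = 14.44 kΩ.
Now apply the divider: V_out = 40.5 × 0.8140 = 32.97 V.

V_out ≈ 33.0 V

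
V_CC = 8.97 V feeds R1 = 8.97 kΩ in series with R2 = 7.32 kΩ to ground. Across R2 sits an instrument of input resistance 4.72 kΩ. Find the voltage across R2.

V_out ≈ 2.17 V

The load sits in parallel with R2, giving an effective lower resistance R2' = R2·R_L/(R2+R_L) = 2.870 kΩ.
Voltage divider with the loaded lower leg: V_out = 8.97 × 2.870/(8.97 + 2.870) = 8.97 × 0.2424 = 2.174 V.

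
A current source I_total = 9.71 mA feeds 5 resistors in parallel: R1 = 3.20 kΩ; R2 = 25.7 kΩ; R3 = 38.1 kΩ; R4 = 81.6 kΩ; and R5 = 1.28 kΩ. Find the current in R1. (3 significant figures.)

Total conductance ΣG = 1/3.20 + 1/25.7 + 1/38.1 + 1/81.6 + 1/1.28 = 1.171 (units of 1/kΩ).
Current divider: I(R1) = I_total · G_k/ΣG = 9.71 × (0.3125/1.171) = 9.71 × 0.2668 = 2.591 mA.

I ≈ 2.59 mA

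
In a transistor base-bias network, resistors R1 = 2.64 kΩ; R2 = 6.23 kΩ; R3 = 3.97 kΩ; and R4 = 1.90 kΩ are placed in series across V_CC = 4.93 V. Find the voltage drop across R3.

Total series resistance ΣR = 2.64 + 6.23 + 3.97 + 1.90 = 14.74 kΩ.
Voltage divider: V = V_CC · (3.970 / 14.74) = 4.93 × 0.2693 = 1.328 V.

V ≈ 1.33 V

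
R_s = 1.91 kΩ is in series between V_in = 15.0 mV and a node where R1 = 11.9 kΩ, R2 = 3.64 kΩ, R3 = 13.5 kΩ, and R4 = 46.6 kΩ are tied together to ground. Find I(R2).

I ≈ 2.21 µA

Equivalent of the parallel group: R_p = 2.201 kΩ.
V_A by voltage divider: V_A = 15.0 × 2.201/(1.91 + 2.201) = 8.031 mV.
Branch current I = V_A/R2 = 8.031/3.64 = 2.206 µA.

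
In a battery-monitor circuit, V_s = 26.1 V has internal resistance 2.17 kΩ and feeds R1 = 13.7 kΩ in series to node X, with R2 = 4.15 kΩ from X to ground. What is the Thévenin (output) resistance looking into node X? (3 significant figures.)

R_th ≈ 3.29 kΩ

R1' = 2.17 + 13.7 = 15.87 kΩ (source resistance + R1).
Zeroing V_s shorts the top of R1' to ground, so R_th = R1' ‖ R2 = 3.290 kΩ.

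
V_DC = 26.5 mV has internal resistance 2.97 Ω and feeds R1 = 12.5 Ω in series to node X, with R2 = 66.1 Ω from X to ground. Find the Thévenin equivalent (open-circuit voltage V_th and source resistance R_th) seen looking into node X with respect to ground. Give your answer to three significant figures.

V_th ≈ 21.5 mV, R_th ≈ 12.5 Ω

R1' = 2.97 + 12.5 = 15.47 Ω (source resistance + R1).
With X open, the divider is unloaded: V_th = 26.5 × 66.1/81.57 = 21.47 mV.
Looking into X with the source shorted: R_th = R1'·R2/(R1'+R2) = 15.47 × 66.1/81.57 = 12.54 Ω.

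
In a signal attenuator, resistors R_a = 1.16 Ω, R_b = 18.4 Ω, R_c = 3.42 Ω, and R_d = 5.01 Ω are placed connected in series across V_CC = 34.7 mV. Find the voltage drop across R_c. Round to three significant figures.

Series total: ΣR = 1.16 + 18.4 + 3.42 + 5.01 = 27.99 Ω.
By the voltage-divider rule, V = 34.7 × 3.420/27.99 = 4.240 mV.

V ≈ 4.24 mV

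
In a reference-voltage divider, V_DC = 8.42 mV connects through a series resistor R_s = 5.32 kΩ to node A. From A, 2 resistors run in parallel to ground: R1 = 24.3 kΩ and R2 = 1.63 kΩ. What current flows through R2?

Parallel bank: R_p = 1/(1/24.3 + 1/1.63) = 1.528 kΩ.
V_A by voltage divider: V_A = 8.42 × 1.528/(5.32 + 1.528) = 1.878 mV.
Branch current I = V_A/R2 = 1.878/1.63 = 1.152 µA.

I ≈ 1.15 µA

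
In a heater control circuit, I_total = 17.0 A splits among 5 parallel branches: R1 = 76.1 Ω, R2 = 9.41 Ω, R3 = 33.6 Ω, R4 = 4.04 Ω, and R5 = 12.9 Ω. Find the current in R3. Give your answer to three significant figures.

I ≈ 1.07 A

ΣG = 1/76.1 + 1/9.41 + 1/33.6 + 1/4.04 + 1/12.9 = 0.4742.
Current divider: I(R3) = I_total · G_k/ΣG = 17.0 × (0.02976/0.4742) = 17.0 × 0.06276 = 1.067 A.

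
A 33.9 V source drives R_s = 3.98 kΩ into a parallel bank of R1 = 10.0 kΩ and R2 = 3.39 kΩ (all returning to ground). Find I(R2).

I ≈ 3.89 mA

Equivalent of the parallel group: R_p = 2.532 kΩ.
Node voltage V_A = V_s · R_p/(R_s + R_p) = 33.9 × 0.3888 = 13.18 V.
I(R2) = V_A / R2 = 13.18/3.39 = 3.888 mA.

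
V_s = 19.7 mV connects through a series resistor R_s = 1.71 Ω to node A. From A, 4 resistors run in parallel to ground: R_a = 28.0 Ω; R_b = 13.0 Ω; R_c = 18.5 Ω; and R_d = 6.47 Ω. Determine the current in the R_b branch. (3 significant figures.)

Parallel bank: R_p = 1/(1/28.0 + 1/13.0 + 1/18.5 + 1/6.47) = 3.113 Ω.
V_A = 19.7 × 3.113/4.823 = 12.72 mV.
I(R_b) = V_A / R_b = 12.72/13.0 = 0.9781 mA.

I ≈ 0.978 mA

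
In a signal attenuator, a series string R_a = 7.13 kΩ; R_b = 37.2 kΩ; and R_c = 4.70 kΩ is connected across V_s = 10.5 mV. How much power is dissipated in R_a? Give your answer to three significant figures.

P ≈ 0.327 nW

The common current is I = 10.5/49.03 = 0.2142 µA.
V(R_a) = I·R = 1.527 mV; P = V·I = 1.527 × 0.2142 = 0.3270 nW.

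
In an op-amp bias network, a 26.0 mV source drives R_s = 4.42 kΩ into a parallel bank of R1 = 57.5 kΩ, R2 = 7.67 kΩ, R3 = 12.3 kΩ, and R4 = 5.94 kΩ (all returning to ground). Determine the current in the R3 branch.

I ≈ 0.767 µA

Combine the parallel branches: R_p = (1/57.5 + 1/7.67 + 1/12.3 + 1/5.94)⁻¹ = 2.516 kΩ.
V_A by voltage divider: V_A = 26.0 × 2.516/(4.42 + 2.516) = 9.432 mV.
Branch current I = V_A/R3 = 9.432/12.3 = 0.7668 µA.
(Check via current divider: I_total = 3.748 µA; share G_k/ΣG = 0.2046 → same result.)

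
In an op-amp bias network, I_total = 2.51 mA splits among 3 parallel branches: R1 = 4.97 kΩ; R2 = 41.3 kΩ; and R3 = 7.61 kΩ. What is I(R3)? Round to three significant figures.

Conductances: ΣG = 1/4.97 + 1/41.3 + 1/7.61 = 0.3568 (1/kΩ).
By the current-divider rule, I = I_total · G_k/ΣG = 2.51 × 0.3683 = 0.9243 mA.

I ≈ 0.924 mA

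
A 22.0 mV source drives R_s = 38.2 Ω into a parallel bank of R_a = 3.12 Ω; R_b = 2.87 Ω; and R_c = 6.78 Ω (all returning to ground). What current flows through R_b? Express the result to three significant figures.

I ≈ 0.238 mA

Combine the parallel branches: R_p = (1/3.12 + 1/2.87 + 1/6.78)⁻¹ = 1.225 Ω.
V_A = 22.0 × 1.225/39.42 = 0.6835 mV.
I(R_b) = V_A / R_b = 0.6835/2.87 = 0.2381 mA.
(Check via current divider: I_total = 0.5580 mA; share G_k/ΣG = 0.4268 → same result.)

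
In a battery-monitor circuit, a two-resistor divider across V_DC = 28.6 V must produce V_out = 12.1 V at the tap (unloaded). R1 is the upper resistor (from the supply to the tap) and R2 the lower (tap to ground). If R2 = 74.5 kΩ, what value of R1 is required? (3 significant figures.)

Required fraction k = V_out/V_DC = 0.4231.
R1 = R2·(1/k − 1) = 74.5 × 1.364 = 101.6 kΩ.

R1 ≈ 102 kΩ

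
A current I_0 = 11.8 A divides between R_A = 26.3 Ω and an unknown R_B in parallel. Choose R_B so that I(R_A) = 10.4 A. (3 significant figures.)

Two-branch current divider: I_A = I_0 · R_B/(R_A + R_B).
With f = 0.8814, R_B = R_A · f/(1−f) = 26.3 × 7.429 = 195.4 Ω.

R_B ≈ 195 Ω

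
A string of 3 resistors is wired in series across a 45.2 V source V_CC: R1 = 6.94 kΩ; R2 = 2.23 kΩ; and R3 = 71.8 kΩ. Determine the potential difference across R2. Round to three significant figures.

V ≈ 1.24 V

Series total: ΣR = 6.94 + 2.23 + 71.8 = 80.97 kΩ.
V = V_CC · R/ΣR = 45.2 × 0.02754 = 1.245 V.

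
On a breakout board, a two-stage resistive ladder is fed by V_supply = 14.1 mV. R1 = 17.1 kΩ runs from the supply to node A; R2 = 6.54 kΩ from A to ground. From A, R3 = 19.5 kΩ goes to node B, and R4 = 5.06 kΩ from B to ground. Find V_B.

V_B ≈ 0.674 mV

Node A sees R2 in parallel with the series input of stage 2, R3 + R4 = 24.56 kΩ.
R2 ‖ (R3+R4) = 5.165 kΩ.
V_A = 14.1 × 5.165/(17.1 + 5.165) = 3.271 mV.
V_B = V_A × 0.2060 = 0.6739 mV.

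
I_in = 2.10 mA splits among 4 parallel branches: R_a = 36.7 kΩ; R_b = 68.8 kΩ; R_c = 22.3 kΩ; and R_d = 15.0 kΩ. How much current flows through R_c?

I ≈ 0.614 mA

Conductances: ΣG = 1/36.7 + 1/68.8 + 1/22.3 + 1/15.0 = 0.1533 (1/kΩ).
R_c takes the fraction G_k/ΣG = 0.04484/0.1533 = 0.2925, so I = 2.10 × 0.2925 = 0.6143 mA.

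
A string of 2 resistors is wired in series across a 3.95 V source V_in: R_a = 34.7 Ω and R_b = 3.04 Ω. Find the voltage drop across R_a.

V ≈ 3.63 V

Total series resistance ΣR = 34.7 + 3.04 = 37.74 Ω.
By the voltage-divider rule, V = 3.95 × 34.70/37.74 = 3.632 V.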